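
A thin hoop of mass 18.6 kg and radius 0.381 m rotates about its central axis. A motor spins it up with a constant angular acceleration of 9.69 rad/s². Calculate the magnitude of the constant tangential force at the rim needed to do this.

I = MR² = (18.6)(0.381)² = 2.700 kg·m².
The required torque is τ = Iα = (2.700)(9.690) = 26.16 N·m.
A tangential force at the rim gives τ = FR, so F = τ/R = 26.16/0.381 = 68.67 N.

F ≈ 68.7 N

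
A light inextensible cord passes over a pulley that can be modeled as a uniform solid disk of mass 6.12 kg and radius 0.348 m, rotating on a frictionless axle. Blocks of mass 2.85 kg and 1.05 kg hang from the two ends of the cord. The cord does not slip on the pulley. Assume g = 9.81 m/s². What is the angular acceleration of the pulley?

I = ½MR² = (1/2)(6.12)(0.348)² = 0.3706 kg·m².
Heavier block: m₁g − T₁ = m₁a. Lighter block: T₂ − m₂g = m₂a.
Pulley: (T₁ − T₂)R = Iα = I(a/R), so T₁ − T₂ = (I/R²)a = (1/2)M_p a = 3.060·a.
Adding the three: (m₁ − m₂)g = (m₁ + m₂ + 3.060)a, so a = (2.85 − 1.05)(9.81)/(2.85 + 1.05 + 3.060) = 2.537 m/s².
α = a/R = 2.537/0.348 = 7.290 rad/s².

α ≈ 7.29 rad/s²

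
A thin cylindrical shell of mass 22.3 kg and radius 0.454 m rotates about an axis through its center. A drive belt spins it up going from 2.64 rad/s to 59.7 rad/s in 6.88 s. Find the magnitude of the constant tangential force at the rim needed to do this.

F ≈ 84.0 N

I = MR² = (22.3)(0.454)² = 4.596 kg·m².
α = Δω/Δt = (59.7 − 2.64)/6.88 = 8.294 rad/s².
The required torque is τ = Iα = (4.596)(8.294) = 38.12 N·m.
A tangential force at the rim gives τ = FR, so F = τ/R = 38.12/0.454 = 83.97 N.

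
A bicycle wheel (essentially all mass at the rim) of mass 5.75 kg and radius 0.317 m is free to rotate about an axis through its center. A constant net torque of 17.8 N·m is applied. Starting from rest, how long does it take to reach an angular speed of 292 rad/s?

I = MR² = (5.75)(0.317)² = 0.5778 kg·m².
α = τ/I = 17.8/0.5778 = 30.81 rad/s².
ω = αt ⇒ t = ω/α = 292/30.81 = 9.479 s.

t ≈ 9.48 s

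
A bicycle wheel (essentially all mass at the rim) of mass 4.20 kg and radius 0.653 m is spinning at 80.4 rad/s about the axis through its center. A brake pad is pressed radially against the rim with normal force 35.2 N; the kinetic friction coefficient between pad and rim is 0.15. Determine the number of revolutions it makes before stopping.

≈ 267 revolutions

I = MR² = (4.20)(0.653)² = 1.791 kg·m².
Friction force f = μN = (0.15)(35.2) = 5.280 N at the rim; torque magnitude τ = fR = 3.448 N·m, opposing ω.
|α| = τ/I = 3.448/1.791 = 1.925 rad/s² (deceleration).
ω² = ω₀² − 2|α|θ with ω = 0 ⇒ θ = ω₀²/(2|α|) = 1679 rad = 267.2 rev.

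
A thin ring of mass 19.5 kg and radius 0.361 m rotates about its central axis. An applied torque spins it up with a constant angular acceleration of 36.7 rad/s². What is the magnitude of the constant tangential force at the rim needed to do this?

I = MR² = (19.5)(0.361)² = 2.541 kg·m².
The required torque is τ = Iα = (2.541)(36.70) = 93.26 N·m.
A tangential force at the rim gives τ = FR, so F = τ/R = 93.26/0.361 = 258.3 N.

F ≈ 258 N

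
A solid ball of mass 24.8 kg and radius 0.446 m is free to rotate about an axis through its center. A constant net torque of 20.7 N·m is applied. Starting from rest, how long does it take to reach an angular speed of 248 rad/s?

I = (2/5)MR² = (2/5)(24.8)(0.446)² = 1.973 kg·m².
α = τ/I = 20.7/1.973 = 10.49 rad/s².
ω = αt ⇒ t = ω/α = 248/10.49 = 23.64 s.

t ≈ 23.6 s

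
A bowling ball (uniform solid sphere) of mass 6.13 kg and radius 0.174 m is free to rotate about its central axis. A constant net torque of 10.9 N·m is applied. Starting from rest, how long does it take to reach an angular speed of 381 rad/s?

I = (2/5)MR² = (2/5)(6.13)(0.174)² = 0.07424 kg·m².
α = τ/I = 10.9/0.07424 = 146.8 rad/s².
ω = αt ⇒ t = ω/α = 381/146.8 = 2.595 s.

t ≈ 2.59 s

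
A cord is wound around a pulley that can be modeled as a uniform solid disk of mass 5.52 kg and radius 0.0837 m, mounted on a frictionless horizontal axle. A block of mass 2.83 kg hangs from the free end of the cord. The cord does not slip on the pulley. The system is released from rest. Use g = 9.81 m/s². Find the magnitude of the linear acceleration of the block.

a ≈ 4.97 m/s²

I = ½MR² = (1/2)(5.52)(0.0837)² = 0.01934 kg·m².
Block: mg − T = ma. Pulley: TR = Iα. No-slip: a = αR, so T = (I/R²)a = 2.760·a.
Then mg = (m + 2.760)a, so a = (2.83)(9.81)/(2.83 + 2.760) = 4.966 m/s².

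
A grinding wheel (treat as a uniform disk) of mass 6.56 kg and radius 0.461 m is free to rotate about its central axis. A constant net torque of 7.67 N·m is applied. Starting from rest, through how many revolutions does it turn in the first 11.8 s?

≈ 122 revolutions

I = ½MR² = (1/2)(6.56)(0.461)² = 0.6971 kg·m².
α = τ/I = 7.67/0.6971 = 11.00 rad/s².
θ = ½αt² = ½(11.00)(11.8)² = 766.0 rad.
Revolutions = θ/(2π) = 121.9.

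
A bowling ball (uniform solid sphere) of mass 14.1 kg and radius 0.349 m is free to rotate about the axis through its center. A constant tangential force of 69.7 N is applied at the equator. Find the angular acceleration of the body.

I = (2/5)MR² = (2/5)(14.1)(0.349)² = 0.6870 kg·m².
τ = F R = (69.7)(0.349) = 24.33 N·m.
Newton's second law for rotation, τ = Iα, gives α = τ/I = 24.33/0.6870 = 35.41 rad/s².

α ≈ 35.4 rad/s²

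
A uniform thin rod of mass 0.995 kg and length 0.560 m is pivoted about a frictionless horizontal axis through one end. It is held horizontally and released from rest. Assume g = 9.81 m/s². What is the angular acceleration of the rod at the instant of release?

α ≈ 26.3 rad/s²

About the pivot, I = (1/3)ML² = (1/3)(0.995)(0.560)² = 0.1040 kg·m².
The weight acts at the center, a distance L/2 = 0.2800 m from the pivot; τ = Mg(L/2) = 2.733 N·m.
α = τ/I = 2.733/0.1040 = 26.28 rad/s².
(Equivalently α = (3g/(2L)) = 26.28 rad/s².)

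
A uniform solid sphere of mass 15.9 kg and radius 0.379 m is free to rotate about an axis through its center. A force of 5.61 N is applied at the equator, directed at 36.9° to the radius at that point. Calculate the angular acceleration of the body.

I = (2/5)MR² = (2/5)(15.9)(0.379)² = 0.9136 kg·m².
Only the tangential component produces torque: τ = F R sinθ = (5.61)(0.379) sin 36.9° = 1.277 N·m.
Newton's second law for rotation, τ = Iα, gives α = τ/I = 1.277/0.9136 = 1.397 rad/s².

α ≈ 1.40 rad/s²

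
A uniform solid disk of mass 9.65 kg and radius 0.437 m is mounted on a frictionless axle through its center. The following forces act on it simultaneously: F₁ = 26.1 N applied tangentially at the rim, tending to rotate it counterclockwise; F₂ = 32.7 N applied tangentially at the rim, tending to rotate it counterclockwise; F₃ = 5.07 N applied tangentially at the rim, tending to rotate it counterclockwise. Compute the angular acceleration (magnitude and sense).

α ≈ 30.3 rad/s², counterclockwise

I = ½MR² = (1/2)(9.65)(0.437)² = 0.9214 kg·m².
Taking counterclockwise as positive: τ₁ = +(26.1)(0.437) = +11.41 N·m; τ₂ = +(32.7)(0.437) = +14.29 N·m; τ₃ = +(5.07)(0.437) = +2.216 N·m.
Net torque τ = 27.91 N·m.
α = τ/I = 27.91/0.9214 = 30.29 rad/s².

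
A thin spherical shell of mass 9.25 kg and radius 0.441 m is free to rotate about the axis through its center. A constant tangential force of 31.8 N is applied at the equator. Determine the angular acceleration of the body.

I = (2/3)MR² = (2/3)(9.25)(0.441)² = 1.199 kg·m².
τ = F R = (31.8)(0.441) = 14.02 N·m.
From τ = Iα: α = 14.02/1.199 = 11.69 rad/s².

α ≈ 11.7 rad/s²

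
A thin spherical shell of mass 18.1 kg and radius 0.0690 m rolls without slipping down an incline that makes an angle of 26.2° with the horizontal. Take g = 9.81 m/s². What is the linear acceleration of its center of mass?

Translation along the incline: Mg sinθ − f = Ma.
Rotation about the center: fR = Iα with I = (2/3)MR². No-slip gives a = αR, so f = (I/R²)a = (2/3)M a.
Substituting: Mg sinθ = (1 + 0.6667)Ma, so a = g sinθ/(1 + 0.6667) = (9.81) sin 26.2° / 1.667 = 2.599 m/s².

a ≈ 2.60 m/s²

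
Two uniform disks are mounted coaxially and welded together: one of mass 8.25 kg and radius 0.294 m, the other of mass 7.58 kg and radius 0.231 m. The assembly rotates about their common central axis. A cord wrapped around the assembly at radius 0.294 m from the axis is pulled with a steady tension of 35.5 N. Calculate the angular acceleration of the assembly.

I = ½M₁R₁² + ½M₂R₂² = ½(8.25)(0.294)² + ½(7.58)(0.231)² = 0.5588 kg·m².
τ = F r = (35.5)(0.294) = 10.44 N·m.
α = τ/I = 10.44/0.5588 = 18.68 rad/s².

α ≈ 18.7 rad/s²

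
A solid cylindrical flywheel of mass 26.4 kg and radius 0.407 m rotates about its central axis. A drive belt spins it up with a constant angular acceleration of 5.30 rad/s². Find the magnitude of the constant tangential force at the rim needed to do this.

I = ½MR² = (1/2)(26.4)(0.407)² = 2.187 kg·m².
The required torque is τ = Iα = (2.187)(5.300) = 11.59 N·m.
A tangential force at the rim gives τ = FR, so F = τ/R = 11.59/0.407 = 28.47 N.

F ≈ 28.5 N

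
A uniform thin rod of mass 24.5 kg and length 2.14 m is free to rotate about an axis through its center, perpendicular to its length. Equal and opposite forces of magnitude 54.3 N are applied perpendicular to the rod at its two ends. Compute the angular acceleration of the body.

I = (1/12)ML² = (1/12)(24.5)(2.14)² = 9.350 kg·m².
The couple gives τ = F·(L/2) + F·(L/2) = F L = (54.3)(2.14) = 116.2 N·m.
From τ = Iα: α = 116.2/9.350 = 12.43 rad/s².

α ≈ 12.4 rad/s²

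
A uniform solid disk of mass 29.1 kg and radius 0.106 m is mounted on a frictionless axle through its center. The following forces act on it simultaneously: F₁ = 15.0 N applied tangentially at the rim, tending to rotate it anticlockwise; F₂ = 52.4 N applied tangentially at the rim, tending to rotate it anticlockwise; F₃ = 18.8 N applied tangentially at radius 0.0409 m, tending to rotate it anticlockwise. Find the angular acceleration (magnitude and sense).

α ≈ 48.4 rad/s², anticlockwise

I = ½MR² = (1/2)(29.1)(0.106)² = 0.1635 kg·m².
Taking anticlockwise as positive: τ₁ = +(15.0)(0.106) = +1.590 N·m; τ₂ = +(52.4)(0.106) = +5.554 N·m; τ₃ = +(18.8)(0.0409) = +0.7689 N·m.
Net torque τ = 7.913 N·m.
α = τ/I = 7.913/0.1635 = 48.40 rad/s².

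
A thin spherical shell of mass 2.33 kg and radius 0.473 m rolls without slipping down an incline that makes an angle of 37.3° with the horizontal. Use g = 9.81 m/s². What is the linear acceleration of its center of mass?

a ≈ 3.57 m/s²

Translation along the incline: Mg sinθ − f = Ma.
Rotation about the center: fR = Iα with I = (2/3)MR². No-slip gives a = αR, so f = (I/R²)a = (2/3)M a.
Substituting: Mg sinθ = (1 + 0.6667)Ma, so a = g sinθ/(1 + 0.6667) = (9.81) sin 37.3° / 1.667 = 3.567 m/s².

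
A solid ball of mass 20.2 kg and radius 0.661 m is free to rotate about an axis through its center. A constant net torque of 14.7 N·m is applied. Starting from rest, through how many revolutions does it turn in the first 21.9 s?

I = (2/5)MR² = (2/5)(20.2)(0.661)² = 3.530 kg·m².
α = τ/I = 14.7/3.530 = 4.164 rad/s².
θ = ½αt² = ½(4.164)(21.9)² = 998.5 rad.
Revolutions = θ/(2π) = 158.9.

≈ 159 revolutions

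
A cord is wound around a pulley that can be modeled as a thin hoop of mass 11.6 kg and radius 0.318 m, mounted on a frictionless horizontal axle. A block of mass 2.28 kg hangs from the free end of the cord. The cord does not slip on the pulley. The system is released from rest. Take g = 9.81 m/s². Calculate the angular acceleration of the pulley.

α ≈ 5.07 rad/s²

I = MR² = (11.6)(0.318)² = 1.173 kg·m².
Block: mg − T = ma. Pulley: TR = Iα. No-slip: a = αR, so T = (I/R²)a = 11.60·a.
Then mg = (m + 11.60)a, so a = (2.28)(9.81)/(2.28 + 11.60) = 1.611 m/s².
α = a/R = 1.611/0.318 = 5.067 rad/s².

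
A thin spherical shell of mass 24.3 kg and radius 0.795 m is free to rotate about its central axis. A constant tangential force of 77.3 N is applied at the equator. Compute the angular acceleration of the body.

α ≈ 6.00 rad/s²

I = (2/3)MR² = (2/3)(24.3)(0.795)² = 10.24 kg·m².
τ = F R = (77.3)(0.795) = 61.45 N·m.
From τ = Iα: α = 61.45/10.24 = 6.002 rad/s².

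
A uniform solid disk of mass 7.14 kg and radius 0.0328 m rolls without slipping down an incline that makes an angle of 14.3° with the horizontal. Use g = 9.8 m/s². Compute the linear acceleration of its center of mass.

Translation along the incline: Mg sinθ − f = Ma.
Rotation about the center: fR = Iα with I = ½MR². No-slip gives a = αR, so f = (I/R²)a = (1/2)M a.
Substituting: Mg sinθ = (1 + 0.5000)Ma, so a = g sinθ/(1 + 0.5000) = (9.8) sin 14.3° / 1.500 = 1.614 m/s².

a ≈ 1.61 m/s²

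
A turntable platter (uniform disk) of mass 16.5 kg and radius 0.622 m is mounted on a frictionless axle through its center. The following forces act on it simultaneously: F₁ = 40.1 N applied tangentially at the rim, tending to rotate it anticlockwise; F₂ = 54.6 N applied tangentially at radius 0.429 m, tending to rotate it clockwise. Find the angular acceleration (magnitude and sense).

α ≈ 0.476 rad/s², anticlockwise

I = ½MR² = (1/2)(16.5)(0.622)² = 3.192 kg·m².
Taking anticlockwise as positive: τ₁ = +(40.1)(0.622) = +24.94 N·m; τ₂ = −(54.6)(0.429) = −23.42 N·m.
Net torque τ = 1.519 N·m.
α = τ/I = 1.519/3.192 = 0.4758 rad/s².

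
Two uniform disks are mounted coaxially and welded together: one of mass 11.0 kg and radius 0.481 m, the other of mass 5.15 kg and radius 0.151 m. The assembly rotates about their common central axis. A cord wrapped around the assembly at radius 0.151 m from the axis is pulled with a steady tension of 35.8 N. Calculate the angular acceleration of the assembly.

α ≈ 4.06 rad/s²

I = ½M₁R₁² + ½M₂R₂² = ½(11.0)(0.481)² + ½(5.15)(0.151)² = 1.331 kg·m².
τ = F r = (35.8)(0.151) = 5.406 N·m.
α = τ/I = 5.406/1.331 = 4.061 rad/s².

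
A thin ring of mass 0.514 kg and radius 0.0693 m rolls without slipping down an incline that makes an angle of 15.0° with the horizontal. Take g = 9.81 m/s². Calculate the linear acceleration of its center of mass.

a ≈ 1.27 m/s²

Translation along the incline: Mg sinθ − f = Ma.
Rotation about the center: fR = Iα with I = MR². No-slip gives a = αR, so f = (I/R²)a = M a.
Substituting: Mg sinθ = (1 + 1.000)Ma, so a = g sinθ/(1 + 1.000) = (9.81) sin 15.0° / 2.000 = 1.270 m/s².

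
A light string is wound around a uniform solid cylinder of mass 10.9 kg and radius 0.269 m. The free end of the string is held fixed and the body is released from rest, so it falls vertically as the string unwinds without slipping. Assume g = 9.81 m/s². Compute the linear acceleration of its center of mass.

a ≈ 6.54 m/s²

Translation: Mg − T = Ma. Rotation about the center: TR = Iα with I = ½MR².
With a = αR: T = (I/R²)a = (1/2)M a, so Mg = (1 + 0.5000)Ma.
a = g/(1 + 0.5000) = 9.81/1.500 = 6.540 m/s².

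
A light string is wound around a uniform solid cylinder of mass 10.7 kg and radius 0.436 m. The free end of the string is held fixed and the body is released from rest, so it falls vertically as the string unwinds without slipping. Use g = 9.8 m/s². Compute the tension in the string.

T ≈ 35.0 N

Translation: Mg − T = Ma. Rotation about the center: TR = Iα with I = ½MR².
With a = αR: T = (I/R²)a = (1/2)M a, so Mg = (1 + 0.5000)Ma.
a = g/(1 + 0.5000) = 9.8/1.500 = 6.533 m/s².
T = 0.5000·M·a = (0.5000)(10.7)(6.533) = 34.95 N.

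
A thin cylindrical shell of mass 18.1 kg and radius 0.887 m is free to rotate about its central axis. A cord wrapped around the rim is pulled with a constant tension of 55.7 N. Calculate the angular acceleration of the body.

α ≈ 3.47 rad/s²

I = MR² = (18.1)(0.887)² = 14.24 kg·m².
τ = F R = (55.7)(0.887) = 49.41 N·m.
Newton's second law for rotation, τ = Iα, gives α = τ/I = 49.41/14.24 = 3.469 rad/s².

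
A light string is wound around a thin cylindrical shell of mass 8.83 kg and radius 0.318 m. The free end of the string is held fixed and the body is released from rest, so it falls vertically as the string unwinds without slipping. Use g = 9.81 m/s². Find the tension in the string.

Translation: Mg − T = Ma. Rotation about the center: TR = Iα with I = MR².
With a = αR: T = (I/R²)a = M a, so Mg = (1 + 1.000)Ma.
a = g/(1 + 1.000) = 9.81/2.000 = 4.905 m/s².
T = 1.000·M·a = (1.000)(8.83)(4.905) = 43.31 N.

T ≈ 43.3 N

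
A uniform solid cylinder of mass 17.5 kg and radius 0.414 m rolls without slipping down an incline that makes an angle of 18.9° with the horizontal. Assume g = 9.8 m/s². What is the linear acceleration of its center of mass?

Translation along the incline: Mg sinθ − f = Ma.
Rotation about the center: fR = Iα with I = ½MR². No-slip gives a = αR, so f = (I/R²)a = (1/2)M a.
Substituting: Mg sinθ = (1 + 0.5000)Ma, so a = g sinθ/(1 + 0.5000) = (9.8) sin 18.9° / 1.500 = 2.116 m/s².

a ≈ 2.12 m/s²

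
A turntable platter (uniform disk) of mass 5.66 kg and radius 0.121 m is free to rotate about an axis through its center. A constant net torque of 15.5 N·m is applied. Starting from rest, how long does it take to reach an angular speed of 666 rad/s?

I = ½MR² = (1/2)(5.66)(0.121)² = 0.04143 kg·m².
α = τ/I = 15.5/0.04143 = 374.1 rad/s².
ω = αt ⇒ t = ω/α = 666/374.1 = 1.780 s.

t ≈ 1.78 s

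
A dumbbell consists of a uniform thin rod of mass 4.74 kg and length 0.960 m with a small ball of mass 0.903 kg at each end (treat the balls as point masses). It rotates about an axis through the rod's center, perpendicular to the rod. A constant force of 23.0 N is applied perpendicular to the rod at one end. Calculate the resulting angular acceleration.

I_rod = (1/12)ML² = (1/12)(4.74)(0.960)² = 0.3640 kg·m².
I_balls = 2·m·(L/2)² = 2(0.903)(0.4800)² = 0.4161 kg·m².
Total I = 0.7801 kg·m².
τ = F·(L/2) = (23.0)(0.480) = 11.04 N·m.
α = τ/I = 11.04/0.7801 = 14.15 rad/s².

α ≈ 14.2 rad/s²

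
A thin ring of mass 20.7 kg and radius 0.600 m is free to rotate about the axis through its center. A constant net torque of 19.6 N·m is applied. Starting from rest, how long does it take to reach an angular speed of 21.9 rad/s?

I = MR² = (20.7)(0.600)² = 7.452 kg·m².
α = τ/I = 19.6/7.452 = 2.630 rad/s².
ω = αt ⇒ t = ω/α = 21.9/2.630 = 8.326 s.

t ≈ 8.33 s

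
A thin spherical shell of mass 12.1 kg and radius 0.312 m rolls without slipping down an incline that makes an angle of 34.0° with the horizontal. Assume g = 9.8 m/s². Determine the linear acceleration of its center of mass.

a ≈ 3.29 m/s²

Translation along the incline: Mg sinθ − f = Ma.
Rotation about the center: fR = Iα with I = (2/3)MR². No-slip gives a = αR, so f = (I/R²)a = (2/3)M a.
Substituting: Mg sinθ = (1 + 0.6667)Ma, so a = g sinθ/(1 + 0.6667) = (9.8) sin 34.0° / 1.667 = 3.288 m/s².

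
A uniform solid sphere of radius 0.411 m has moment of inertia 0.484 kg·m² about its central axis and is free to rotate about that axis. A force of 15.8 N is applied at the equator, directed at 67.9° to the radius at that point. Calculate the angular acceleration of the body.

Only the tangential component produces torque: τ = F R sinθ = (15.8)(0.411) sin 67.9° = 6.017 N·m.
Newton's second law for rotation, τ = Iα, gives α = τ/I = 6.017/0.4840 = 12.43 rad/s².

α ≈ 12.4 rad/s²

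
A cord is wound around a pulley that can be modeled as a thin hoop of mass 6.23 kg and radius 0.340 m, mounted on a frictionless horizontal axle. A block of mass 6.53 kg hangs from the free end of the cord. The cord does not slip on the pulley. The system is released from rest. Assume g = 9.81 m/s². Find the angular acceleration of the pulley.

I = MR² = (6.23)(0.340)² = 0.7202 kg·m².
Block: mg − T = ma. Pulley: TR = Iα. No-slip: a = αR, so T = (I/R²)a = 6.230·a.
Then mg = (m + 6.230)a, so a = (6.53)(9.81)/(6.53 + 6.230) = 5.020 m/s².
α = a/R = 5.020/0.340 = 14.77 rad/s².

α ≈ 14.8 rad/s²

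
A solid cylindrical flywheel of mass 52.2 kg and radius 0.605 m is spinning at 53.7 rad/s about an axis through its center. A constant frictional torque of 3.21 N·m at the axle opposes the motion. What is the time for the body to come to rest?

I = ½MR² = (1/2)(52.2)(0.605)² = 9.553 kg·m².
The net torque has magnitude 3.21 N·m, opposing ω.
|α| = τ/I = 3.210/9.553 = 0.3360 rad/s² (deceleration).
0 = ω₀ − |α|t ⇒ t = ω₀/|α| = 53.7/0.3360 = 159.8 s.

t ≈ 160 s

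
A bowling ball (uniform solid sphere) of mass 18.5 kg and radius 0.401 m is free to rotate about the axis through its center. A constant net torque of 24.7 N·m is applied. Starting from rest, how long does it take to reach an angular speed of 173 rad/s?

t ≈ 8.33 s

I = (2/5)MR² = (2/5)(18.5)(0.401)² = 1.190 kg·m².
α = τ/I = 24.7/1.190 = 20.76 rad/s².
ω = αt ⇒ t = ω/α = 173/20.76 = 8.334 s.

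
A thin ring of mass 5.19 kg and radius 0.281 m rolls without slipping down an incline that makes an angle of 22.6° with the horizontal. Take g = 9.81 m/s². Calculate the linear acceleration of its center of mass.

Translation along the incline: Mg sinθ − f = Ma.
Rotation about the center: fR = Iα with I = MR². No-slip gives a = αR, so f = (I/R²)a = M a.
Substituting: Mg sinθ = (1 + 1.000)Ma, so a = g sinθ/(1 + 1.000) = (9.81) sin 22.6° / 2.000 = 1.885 m/s².

a ≈ 1.88 m/s²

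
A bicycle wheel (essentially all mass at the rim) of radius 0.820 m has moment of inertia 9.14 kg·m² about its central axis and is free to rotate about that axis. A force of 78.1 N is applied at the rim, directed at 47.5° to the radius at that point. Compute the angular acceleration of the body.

Only the tangential component produces torque: τ = F R sinθ = (78.1)(0.820) sin 47.5° = 47.22 N·m.
Newton's second law for rotation, τ = Iα, gives α = τ/I = 47.22/9.140 = 5.166 rad/s².

α ≈ 5.17 rad/s²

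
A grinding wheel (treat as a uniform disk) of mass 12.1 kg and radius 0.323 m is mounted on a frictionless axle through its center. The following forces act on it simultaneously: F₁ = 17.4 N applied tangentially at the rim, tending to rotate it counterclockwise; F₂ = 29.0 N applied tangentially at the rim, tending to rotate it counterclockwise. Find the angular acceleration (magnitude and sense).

I = ½MR² = (1/2)(12.1)(0.323)² = 0.6312 kg·m².
Taking counterclockwise as positive: τ₁ = +(17.4)(0.323) = +5.620 N·m; τ₂ = +(29.0)(0.323) = +9.367 N·m.
Net torque τ = 14.99 N·m.
α = τ/I = 14.99/0.6312 = 23.74 rad/s².

α ≈ 23.7 rad/s², counterclockwise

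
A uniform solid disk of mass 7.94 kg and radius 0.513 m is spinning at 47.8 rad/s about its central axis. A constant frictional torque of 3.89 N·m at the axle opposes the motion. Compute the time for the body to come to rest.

t ≈ 12.8 s

I = ½MR² = (1/2)(7.94)(0.513)² = 1.045 kg·m².
The net torque has magnitude 3.89 N·m, opposing ω.
|α| = τ/I = 3.890/1.045 = 3.723 rad/s² (deceleration).
0 = ω₀ − |α|t ⇒ t = ω₀/|α| = 47.8/3.723 = 12.84 s.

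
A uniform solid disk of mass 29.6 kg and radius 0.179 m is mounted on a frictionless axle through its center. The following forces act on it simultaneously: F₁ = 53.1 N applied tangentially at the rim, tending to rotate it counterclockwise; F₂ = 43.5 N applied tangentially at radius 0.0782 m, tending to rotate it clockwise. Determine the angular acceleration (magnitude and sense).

α ≈ 12.9 rad/s², counterclockwise

I = ½MR² = (1/2)(29.6)(0.179)² = 0.4742 kg·m².
Taking counterclockwise as positive: τ₁ = +(53.1)(0.179) = +9.505 N·m; τ₂ = −(43.5)(0.0782) = −3.402 N·m.
Net torque τ = 6.103 N·m.
α = τ/I = 6.103/0.4742 = 12.87 rad/s².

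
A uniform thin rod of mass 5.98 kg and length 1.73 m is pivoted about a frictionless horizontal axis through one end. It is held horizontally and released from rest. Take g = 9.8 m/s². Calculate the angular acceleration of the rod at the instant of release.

About the pivot, I = (1/3)ML² = (1/3)(5.98)(1.73)² = 5.966 kg·m².
The weight acts at the center, a distance L/2 = 0.8650 m from the pivot; τ = Mg(L/2) = 50.69 N·m.
α = τ/I = 50.69/5.966 = 8.497 rad/s².

α ≈ 8.50 rad/s²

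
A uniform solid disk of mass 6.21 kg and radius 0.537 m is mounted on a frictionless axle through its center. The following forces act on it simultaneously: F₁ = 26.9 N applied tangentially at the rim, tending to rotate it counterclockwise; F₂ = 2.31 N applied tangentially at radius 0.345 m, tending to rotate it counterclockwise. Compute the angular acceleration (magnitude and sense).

α ≈ 17.0 rad/s², counterclockwise

I = ½MR² = (1/2)(6.21)(0.537)² = 0.8954 kg·m².
Taking counterclockwise as positive: τ₁ = +(26.9)(0.537) = +14.45 N·m; τ₂ = +(2.31)(0.345) = +0.7969 N·m.
Net torque τ = 15.24 N·m.
α = τ/I = 15.24/0.8954 = 17.02 rad/s².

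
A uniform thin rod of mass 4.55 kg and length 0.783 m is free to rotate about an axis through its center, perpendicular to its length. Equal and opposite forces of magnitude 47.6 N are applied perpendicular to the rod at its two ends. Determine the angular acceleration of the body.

α ≈ 160 rad/s²

I = (1/12)ML² = (1/12)(4.55)(0.783)² = 0.2325 kg·m².
The couple gives τ = F·(L/2) + F·(L/2) = F L = (47.6)(0.783) = 37.27 N·m.
From τ = Iα: α = 37.27/0.2325 = 160.3 rad/s².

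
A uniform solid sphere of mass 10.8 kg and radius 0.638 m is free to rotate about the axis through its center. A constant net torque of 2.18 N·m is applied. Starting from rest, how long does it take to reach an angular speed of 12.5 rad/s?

I = (2/5)MR² = (2/5)(10.8)(0.638)² = 1.758 kg·m².
α = τ/I = 2.18/1.758 = 1.240 rad/s².
ω = αt ⇒ t = ω/α = 12.5/1.240 = 10.08 s.

t ≈ 10.1 s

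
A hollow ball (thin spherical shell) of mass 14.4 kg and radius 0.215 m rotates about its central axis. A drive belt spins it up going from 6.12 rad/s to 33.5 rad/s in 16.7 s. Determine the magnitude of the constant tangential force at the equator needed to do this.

F ≈ 3.38 N

I = (2/3)MR² = (2/3)(14.4)(0.215)² = 0.4438 kg·m².
α = Δω/Δt = (33.5 − 6.12)/16.7 = 1.640 rad/s².
The required torque is τ = Iα = (0.4438)(1.640) = 0.7276 N·m.
A tangential force at the equator gives τ = FR, so F = τ/R = 0.7276/0.215 = 3.384 N.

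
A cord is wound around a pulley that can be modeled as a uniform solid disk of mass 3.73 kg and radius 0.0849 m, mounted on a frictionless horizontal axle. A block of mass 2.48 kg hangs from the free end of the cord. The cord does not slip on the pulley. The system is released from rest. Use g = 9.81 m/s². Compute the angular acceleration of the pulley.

α ≈ 66.0 rad/s²

I = ½MR² = (1/2)(3.73)(0.0849)² = 0.01344 kg·m².
Block: mg − T = ma. Pulley: TR = Iα. No-slip: a = αR, so T = (I/R²)a = 1.865·a.
Then mg = (m + 1.865)a, so a = (2.48)(9.81)/(2.48 + 1.865) = 5.599 m/s².
α = a/R = 5.599/0.0849 = 65.95 rad/s².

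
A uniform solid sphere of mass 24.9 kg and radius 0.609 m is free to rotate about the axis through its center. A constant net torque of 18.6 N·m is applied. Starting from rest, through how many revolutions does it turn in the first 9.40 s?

I = (2/5)MR² = (2/5)(24.9)(0.609)² = 3.694 kg·m².
α = τ/I = 18.6/3.694 = 5.035 rad/s².
θ = ½αt² = ½(5.035)(9.40)² = 222.5 rad.
Revolutions = θ/(2π) = 35.41.

≈ 35.4 revolutions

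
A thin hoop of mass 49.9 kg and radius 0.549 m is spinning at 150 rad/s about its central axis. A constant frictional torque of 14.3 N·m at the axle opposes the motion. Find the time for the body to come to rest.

I = MR² = (49.9)(0.549)² = 15.04 kg·m².
The net torque has magnitude 14.3 N·m, opposing ω.
|α| = τ/I = 14.30/15.04 = 0.9508 rad/s² (deceleration).
0 = ω₀ − |α|t ⇒ t = ω₀/|α| = 150/0.9508 = 157.8 s.

t ≈ 158 s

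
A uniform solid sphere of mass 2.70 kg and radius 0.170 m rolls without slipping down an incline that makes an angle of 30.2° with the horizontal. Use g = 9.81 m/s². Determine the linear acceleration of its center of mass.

a ≈ 3.52 m/s²

Translation along the incline: Mg sinθ − f = Ma.
Rotation about the center: fR = Iα with I = (2/5)MR². No-slip gives a = αR, so f = (I/R²)a = (2/5)M a.
Substituting: Mg sinθ = (1 + 0.4000)Ma, so a = g sinθ/(1 + 0.4000) = (9.81) sin 30.2° / 1.400 = 3.525 m/s².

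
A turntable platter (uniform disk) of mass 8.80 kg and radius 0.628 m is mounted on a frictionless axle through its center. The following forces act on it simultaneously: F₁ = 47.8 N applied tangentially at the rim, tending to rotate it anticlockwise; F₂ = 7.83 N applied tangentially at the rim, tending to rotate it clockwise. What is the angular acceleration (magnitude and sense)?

α ≈ 14.5 rad/s², anticlockwise

I = ½MR² = (1/2)(8.80)(0.628)² = 1.735 kg·m².
Taking anticlockwise as positive: τ₁ = +(47.8)(0.628) = +30.02 N·m; τ₂ = −(7.83)(0.628) = −4.917 N·m.
Net torque τ = 25.10 N·m.
α = τ/I = 25.10/1.735 = 14.47 rad/s².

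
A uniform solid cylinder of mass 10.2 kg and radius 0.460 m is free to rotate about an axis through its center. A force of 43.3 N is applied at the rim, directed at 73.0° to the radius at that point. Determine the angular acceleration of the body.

α ≈ 17.7 rad/s²

I = ½MR² = (1/2)(10.2)(0.460)² = 1.079 kg·m².
Only the tangential component produces torque: τ = F R sinθ = (43.3)(0.460) sin 73.0° = 19.05 N·m.
Newton's second law for rotation, τ = Iα, gives α = τ/I = 19.05/1.079 = 17.65 rad/s².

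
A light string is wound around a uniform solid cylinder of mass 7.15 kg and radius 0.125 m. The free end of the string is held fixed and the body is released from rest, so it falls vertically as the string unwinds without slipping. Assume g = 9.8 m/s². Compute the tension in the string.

Translation: Mg − T = Ma. Rotation about the center: TR = Iα with I = ½MR².
With a = αR: T = (I/R²)a = (1/2)M a, so Mg = (1 + 0.5000)Ma.
a = g/(1 + 0.5000) = 9.8/1.500 = 6.533 m/s².
T = 0.5000·M·a = (0.5000)(7.15)(6.533) = 23.36 N.

T ≈ 23.4 N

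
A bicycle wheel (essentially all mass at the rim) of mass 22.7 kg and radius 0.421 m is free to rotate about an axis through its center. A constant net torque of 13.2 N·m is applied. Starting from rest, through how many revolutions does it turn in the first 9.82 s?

I = MR² = (22.7)(0.421)² = 4.023 kg·m².
α = τ/I = 13.2/4.023 = 3.281 rad/s².
θ = ½αt² = ½(3.281)(9.82)² = 158.2 rad.
Revolutions = θ/(2π) = 25.18.

≈ 25.2 revolutions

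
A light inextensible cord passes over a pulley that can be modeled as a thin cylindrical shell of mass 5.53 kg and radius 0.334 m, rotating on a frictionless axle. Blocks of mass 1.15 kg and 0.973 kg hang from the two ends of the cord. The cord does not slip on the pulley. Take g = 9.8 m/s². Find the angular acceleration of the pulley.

I = MR² = (5.53)(0.334)² = 0.6169 kg·m².
Heavier block: m₁g − T₁ = m₁a. Lighter block: T₂ − m₂g = m₂a.
Pulley: (T₁ − T₂)R = Iα = I(a/R), so T₁ − T₂ = (I/R²)a = 1·M_p a = 5.530·a.
Adding the three: (m₁ − m₂)g = (m₁ + m₂ + 5.530)a, so a = (1.15 − 0.973)(9.8)/(1.15 + 0.973 + 5.530) = 0.2267 m/s².
α = a/R = 0.2267/0.334 = 0.6786 rad/s².

α ≈ 0.679 rad/s²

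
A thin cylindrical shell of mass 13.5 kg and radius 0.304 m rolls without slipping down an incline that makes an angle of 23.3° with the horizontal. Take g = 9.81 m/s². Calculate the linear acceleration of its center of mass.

a ≈ 1.94 m/s²

Translation along the incline: Mg sinθ − f = Ma.
Rotation about the center: fR = Iα with I = MR². No-slip gives a = αR, so f = (I/R²)a = M a.
Substituting: Mg sinθ = (1 + 1.000)Ma, so a = g sinθ/(1 + 1.000) = (9.81) sin 23.3° / 2.000 = 1.940 m/s².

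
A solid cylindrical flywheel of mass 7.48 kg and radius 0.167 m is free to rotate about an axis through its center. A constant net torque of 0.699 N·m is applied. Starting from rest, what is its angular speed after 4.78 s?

ω ≈ 32.0 rad/s

I = ½MR² = (1/2)(7.48)(0.167)² = 0.1043 kg·m².
α = τ/I = 0.699/0.1043 = 6.702 rad/s².
ω = ω₀ + αt = 0 + (6.702)(4.78) = 32.03 rad/s.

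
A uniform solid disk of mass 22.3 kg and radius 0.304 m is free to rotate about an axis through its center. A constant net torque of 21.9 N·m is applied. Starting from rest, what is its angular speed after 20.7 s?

I = ½MR² = (1/2)(22.3)(0.304)² = 1.030 kg·m².
α = τ/I = 21.9/1.030 = 21.25 rad/s².
ω = ω₀ + αt = 0 + (21.25)(20.7) = 439.9 rad/s.

ω ≈ 440 rad/s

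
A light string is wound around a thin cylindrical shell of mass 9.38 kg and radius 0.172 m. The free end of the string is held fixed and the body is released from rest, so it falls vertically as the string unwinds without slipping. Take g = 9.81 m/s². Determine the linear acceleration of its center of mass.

Translation: Mg − T = Ma. Rotation about the center: TR = Iα with I = MR².
With a = αR: T = (I/R²)a = M a, so Mg = (1 + 1.000)Ma.
a = g/(1 + 1.000) = 9.81/2.000 = 4.905 m/s².

a ≈ 4.91 m/s²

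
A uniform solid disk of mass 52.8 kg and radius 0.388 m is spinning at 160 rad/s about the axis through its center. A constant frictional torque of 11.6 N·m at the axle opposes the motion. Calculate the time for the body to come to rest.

t ≈ 54.8 s

I = ½MR² = (1/2)(52.8)(0.388)² = 3.974 kg·m².
The net torque has magnitude 11.6 N·m, opposing ω.
|α| = τ/I = 11.60/3.974 = 2.919 rad/s² (deceleration).
0 = ω₀ − |α|t ⇒ t = ω₀/|α| = 160/2.919 = 54.82 s.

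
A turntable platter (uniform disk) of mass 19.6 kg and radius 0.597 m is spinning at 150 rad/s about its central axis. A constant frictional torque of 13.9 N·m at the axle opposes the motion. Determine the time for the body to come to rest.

I = ½MR² = (1/2)(19.6)(0.597)² = 3.493 kg·m².
The net torque has magnitude 13.9 N·m, opposing ω.
|α| = τ/I = 13.90/3.493 = 3.980 rad/s² (deceleration).
0 = ω₀ − |α|t ⇒ t = ω₀/|α| = 150/3.980 = 37.69 s.

t ≈ 37.7 s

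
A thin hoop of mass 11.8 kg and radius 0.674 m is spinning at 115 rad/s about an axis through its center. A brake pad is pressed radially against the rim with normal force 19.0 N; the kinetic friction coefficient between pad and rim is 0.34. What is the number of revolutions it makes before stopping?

I = MR² = (11.8)(0.674)² = 5.360 kg·m².
Friction force f = μN = (0.34)(19.0) = 6.460 N at the rim; torque magnitude τ = fR = 4.354 N·m, opposing ω.
|α| = τ/I = 4.354/5.360 = 0.8123 rad/s² (deceleration).
ω² = ω₀² − 2|α|θ with ω = 0 ⇒ θ = ω₀²/(2|α|) = 8141 rad = 1296 rev.

≈ 1300 revolutions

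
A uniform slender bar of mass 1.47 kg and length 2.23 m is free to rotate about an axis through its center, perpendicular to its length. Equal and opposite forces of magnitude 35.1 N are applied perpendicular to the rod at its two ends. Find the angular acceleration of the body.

α ≈ 128 rad/s²

I = (1/12)ML² = (1/12)(1.47)(2.23)² = 0.6092 kg·m².
The couple gives τ = F·(L/2) + F·(L/2) = F L = (35.1)(2.23) = 78.27 N·m.
Newton's second law for rotation, τ = Iα, gives α = τ/I = 78.27/0.6092 = 128.5 rad/s².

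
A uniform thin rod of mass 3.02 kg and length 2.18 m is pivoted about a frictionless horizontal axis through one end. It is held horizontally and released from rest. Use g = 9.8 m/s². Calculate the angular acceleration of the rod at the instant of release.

α ≈ 6.74 rad/s²

About the pivot, I = (1/3)ML² = (1/3)(3.02)(2.18)² = 4.784 kg·m².
The weight acts at the center, a distance L/2 = 1.090 m from the pivot; τ = Mg(L/2) = 32.26 N·m.
α = τ/I = 32.26/4.784 = 6.743 rad/s².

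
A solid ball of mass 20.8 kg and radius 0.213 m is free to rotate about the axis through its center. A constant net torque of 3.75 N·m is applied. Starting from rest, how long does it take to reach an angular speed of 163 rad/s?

t ≈ 16.4 s

I = (2/5)MR² = (2/5)(20.8)(0.213)² = 0.3775 kg·m².
α = τ/I = 3.75/0.3775 = 9.935 rad/s².
ω = αt ⇒ t = ω/α = 163/9.935 = 16.41 s.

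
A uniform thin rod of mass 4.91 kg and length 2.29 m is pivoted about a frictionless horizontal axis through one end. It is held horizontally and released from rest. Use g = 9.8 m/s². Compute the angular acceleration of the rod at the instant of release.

α ≈ 6.42 rad/s²

About the pivot, I = (1/3)ML² = (1/3)(4.91)(2.29)² = 8.583 kg·m².
The weight acts at the center, a distance L/2 = 1.145 m from the pivot; τ = Mg(L/2) = 55.10 N·m.
α = τ/I = 55.10/8.583 = 6.419 rad/s².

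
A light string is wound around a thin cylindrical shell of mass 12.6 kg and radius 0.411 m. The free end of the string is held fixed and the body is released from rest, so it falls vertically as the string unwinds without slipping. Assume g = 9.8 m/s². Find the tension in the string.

Translation: Mg − T = Ma. Rotation about the center: TR = Iα with I = MR².
With a = αR: T = (I/R²)a = M a, so Mg = (1 + 1.000)Ma.
a = g/(1 + 1.000) = 9.8/2.000 = 4.900 m/s².
T = 1.000·M·a = (1.000)(12.6)(4.900) = 61.74 N.

T ≈ 61.7 N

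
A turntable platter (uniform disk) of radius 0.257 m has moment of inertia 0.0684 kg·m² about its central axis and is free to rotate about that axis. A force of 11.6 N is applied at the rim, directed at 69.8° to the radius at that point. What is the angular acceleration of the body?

Only the tangential component produces torque: τ = F R sinθ = (11.6)(0.257) sin 69.8° = 2.798 N·m.
Newton's second law for rotation, τ = Iα, gives α = τ/I = 2.798/0.06840 = 40.90 rad/s².

α ≈ 40.9 rad/s²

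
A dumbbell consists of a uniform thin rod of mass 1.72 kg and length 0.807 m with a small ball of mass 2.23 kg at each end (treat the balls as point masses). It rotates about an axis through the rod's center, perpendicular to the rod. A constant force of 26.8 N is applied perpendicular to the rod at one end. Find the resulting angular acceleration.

α ≈ 13.2 rad/s²

I_rod = (1/12)ML² = (1/12)(1.72)(0.807)² = 0.09335 kg·m².
I_balls = 2·m·(L/2)² = 2(2.23)(0.4035)² = 0.7261 kg·m².
Total I = 0.8195 kg·m².
τ = F·(L/2) = (26.8)(0.404) = 10.81 N·m.
α = τ/I = 10.81/0.8195 = 13.20 rad/s².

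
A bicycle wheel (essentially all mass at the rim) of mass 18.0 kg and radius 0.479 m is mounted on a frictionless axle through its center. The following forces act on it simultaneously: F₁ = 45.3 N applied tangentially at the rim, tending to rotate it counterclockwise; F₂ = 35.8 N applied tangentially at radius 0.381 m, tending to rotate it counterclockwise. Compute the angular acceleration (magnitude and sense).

α ≈ 8.56 rad/s², counterclockwise

I = MR² = (18.0)(0.479)² = 4.130 kg·m².
Taking counterclockwise as positive: τ₁ = +(45.3)(0.479) = +21.70 N·m; τ₂ = +(35.8)(0.381) = +13.64 N·m.
Net torque τ = 35.34 N·m.
α = τ/I = 35.34/4.130 = 8.557 rad/s².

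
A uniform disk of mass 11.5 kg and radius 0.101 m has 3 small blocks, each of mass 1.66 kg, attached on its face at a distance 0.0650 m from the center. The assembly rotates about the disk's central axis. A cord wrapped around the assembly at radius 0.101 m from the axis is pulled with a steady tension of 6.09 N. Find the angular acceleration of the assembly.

α ≈ 7.72 rad/s²

I_disk = ½MR² = ½(11.5)(0.101)² = 0.05866 kg·m².
I_blocks = 3·m·r² = 3(1.66)(0.0650)² = 0.02104 kg·m².
Total I = 0.07970 kg·m².
τ = F r = (6.09)(0.101) = 0.6151 N·m.
α = τ/I = 0.6151/0.07970 = 7.718 rad/s².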